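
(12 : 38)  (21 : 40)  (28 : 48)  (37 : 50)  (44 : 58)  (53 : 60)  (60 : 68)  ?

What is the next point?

First coordinate: 12, 21, 28, 37, 44, 53, 60 → 69 (alternating steps +9, +7, +9, +7, …).
For the second coordinate, alternating steps +2, +8, +2, +8, …: 38, 40, 48, 50, 58, 60, 68 → 70.
Putting it together: (69 : 70).

(69 : 70)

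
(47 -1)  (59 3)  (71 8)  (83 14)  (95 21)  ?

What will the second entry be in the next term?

29

Second entry goes -1, 3, 8, 14, 21 → 29 (differences are 4, 5, 6, … (increasing by 1 each time)).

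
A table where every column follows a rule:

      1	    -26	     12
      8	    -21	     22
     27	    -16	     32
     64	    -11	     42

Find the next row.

125  -6  52

First component: 1, 8, 27, 64 → 125 (perfect cubes: 1³, 2³, 3³, …).
Second component: +5 each step; -26, -21, -16, -11 → -6.
Third component — +10 each step: 12, 22, 32, 42 → 52.
So the next row is 125  -6  52.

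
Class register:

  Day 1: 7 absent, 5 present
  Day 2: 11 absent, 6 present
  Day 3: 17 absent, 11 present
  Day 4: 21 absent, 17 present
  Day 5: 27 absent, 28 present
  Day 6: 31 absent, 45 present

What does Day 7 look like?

For the absent, alternating steps +4, +6, +4, +6, …: 7, 11, 17, 21, 27, 31 → 37.
Present: 5, 6, 11, 17, 28, 45 → 73 (each term is the sum of the two before it).
Putting it together: 37 absent, 73 present.

37 absent, 73 present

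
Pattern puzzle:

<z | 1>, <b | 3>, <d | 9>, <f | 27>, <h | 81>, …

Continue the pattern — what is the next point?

Letter: z, b, d, f, h → j (letters move forward 2 places in the alphabet, wrapping Z→A).
Second value goes 1, 3, 9, 27, 81 → 243 (×3 each step).
Putting it together: <j | 243>.

<j | 243>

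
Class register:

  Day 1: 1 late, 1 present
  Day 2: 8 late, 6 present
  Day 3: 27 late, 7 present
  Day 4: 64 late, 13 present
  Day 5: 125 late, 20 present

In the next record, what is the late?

216

Late: perfect cubes: 1³, 2³, 3³, …, so 1, 8, 27, 64, 125 → 216.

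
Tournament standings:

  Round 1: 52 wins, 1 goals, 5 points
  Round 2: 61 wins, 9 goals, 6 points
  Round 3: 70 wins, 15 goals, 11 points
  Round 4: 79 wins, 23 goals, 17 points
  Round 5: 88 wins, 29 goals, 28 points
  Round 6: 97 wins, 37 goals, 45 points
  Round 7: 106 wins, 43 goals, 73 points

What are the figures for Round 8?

115 wins, 51 goals, 118 points

Wins: +9 each step; 52, 61, 70, 79, 88, 97, 106 → 115.
For the goals, alternating steps +8, +6, +8, +6, …: 1, 9, 15, 23, 29, 37, 43 → 51.
Points goes 5, 6, 11, 17, 28, 45, 73 → 118 (each term is the sum of the two before it).
Putting it together: 115 wins, 51 goals, 118 points.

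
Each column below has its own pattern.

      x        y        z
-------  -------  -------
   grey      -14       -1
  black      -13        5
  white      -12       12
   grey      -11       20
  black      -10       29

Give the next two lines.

white  -9  39; grey  -8  50

Column x: grey, black, white, grey, black → white → grey (repeats grey → black → white).
Column y — +1 each step: -14, -13, -12, -11, -10 → -9 → -8.
For the column z, differences are 6, 7, 8, … (increasing by 1 each time): -1, 5, 12, 20, 29 → 39 → 50.
Putting the parts together: white  -9  39 and then grey  -8  50.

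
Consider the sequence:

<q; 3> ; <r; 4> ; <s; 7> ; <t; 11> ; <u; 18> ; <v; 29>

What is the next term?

Letter goes q, r, s, t, u, v → w (letters move forward 1 place in the alphabet).
Second part: each term is the sum of the two before it; 3, 4, 7, 11, 18, 29 → 47.
So the next term is <w; 47>.

<w; 47>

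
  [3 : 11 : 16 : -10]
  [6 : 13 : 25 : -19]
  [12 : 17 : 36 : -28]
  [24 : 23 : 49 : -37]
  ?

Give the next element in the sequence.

First part goes 3, 6, 12, 24 → 48 (×2 each step).
Second part: 11, 13, 17, 23 → 31 (differences are 2, 4, 6, … (increasing by 2 each time)).
Third part goes 16, 25, 36, 49 → 64 (perfect squares: 4², 5², 6², …).
For the fourth part, −9 each step: -10, -19, -28, -37 → -46.
Combining the parts gives [48 : 31 : 64 : -46].

[48 : 31 : 64 : -46]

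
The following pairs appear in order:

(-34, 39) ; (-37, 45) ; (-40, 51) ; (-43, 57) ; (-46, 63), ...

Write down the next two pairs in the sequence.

For the first slot, −3 each step: -34, -37, -40, -43, -46 → -49 → -52.
Second slot — +6 each step: 39, 45, 51, 57, 63 → 69 → 75.
Putting the parts together: (-49, 69) and then (-52, 75).

(-49, 69), (-52, 75)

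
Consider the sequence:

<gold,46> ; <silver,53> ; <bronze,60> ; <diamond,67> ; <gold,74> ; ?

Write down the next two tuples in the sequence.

Rank: repeats gold → silver → bronze → diamond, so gold, silver, bronze, diamond, gold → silver → bronze.
For the second part, +7 each step: 46, 53, 60, 67, 74 → 81 → 88.
So the next two tuples are <silver,81> and <bronze,88>.

<silver,81>, <bronze,88>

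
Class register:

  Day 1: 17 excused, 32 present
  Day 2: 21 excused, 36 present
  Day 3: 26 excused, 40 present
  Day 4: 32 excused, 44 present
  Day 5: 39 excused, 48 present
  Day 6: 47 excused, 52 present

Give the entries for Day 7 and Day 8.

For the excused, differences are 4, 5, 6, … (increasing by 1 each time): 17, 21, 26, 32, 39, 47 → 56 → 66.
For the present, +4 each step: 32, 36, 40, 44, 48, 52 → 56 → 60.
Putting the parts together: 56 excused, 56 present and then 66 excused, 60 present.

56 excused, 56 present; 66 excused, 60 present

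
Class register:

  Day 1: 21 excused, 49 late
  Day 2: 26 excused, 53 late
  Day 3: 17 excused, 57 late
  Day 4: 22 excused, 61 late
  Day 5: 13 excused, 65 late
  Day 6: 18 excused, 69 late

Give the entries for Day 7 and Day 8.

9 excused, 73 late; 14 excused, 77 late

Excused: 21, 26, 17, 22, 13, 18 → 9 → 14 (alternating steps +5, −9, +5, −9, …).
Late: +4 each step, so 49, 53, 57, 61, 65, 69 → 73 → 77.
Putting the parts together: 9 excused, 73 late and then 14 excused, 77 late.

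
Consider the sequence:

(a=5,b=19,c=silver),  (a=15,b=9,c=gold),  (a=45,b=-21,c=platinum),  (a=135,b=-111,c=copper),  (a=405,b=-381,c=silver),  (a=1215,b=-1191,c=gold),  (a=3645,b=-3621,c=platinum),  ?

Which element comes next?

(a=10935,b=-10911,c=copper)

A: ×3 each step; 5, 15, 45, 135, 405, 1215, 3645 → 10935.
B: together with the a always sums to 24, so 19, 9, -21, -111, -381, -1191, -3621 → -10911.
C: repeats silver → gold → platinum → copper, so silver, gold, platinum, copper, silver, gold, platinum → copper.
So the next element is (a=10935,b=-10911,c=copper).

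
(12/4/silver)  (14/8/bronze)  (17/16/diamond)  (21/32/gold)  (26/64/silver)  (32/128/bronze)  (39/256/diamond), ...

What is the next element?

(47/512/gold)

First coordinate goes 12, 14, 17, 21, 26, 32, 39 → 47 (differences are 2, 3, 4, … (increasing by 1 each time)).
Second coordinate: ×2 each step; 4, 8, 16, 32, 64, 128, 256 → 512.
Rank goes silver, bronze, diamond, gold, silver, bronze, diamond → gold (repeats silver → bronze → diamond → gold).
Combining the parts gives (47/512/gold).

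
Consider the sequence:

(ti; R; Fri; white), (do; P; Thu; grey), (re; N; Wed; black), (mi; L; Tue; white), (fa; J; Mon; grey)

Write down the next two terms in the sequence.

(sol; H; Sun; black), (la; F; Sat; white)

Note: runs through the solfège scale do→ti; ti, do, re, mi, fa → sol → la.
Letter — letters move back 2 places in the alphabet: R, P, N, L, J → H → F.
Day: Fri, Thu, Wed, Tue, Mon → Sun → Sat (runs backward through the weekdays Mon→Sun).
Shade: repeats white → grey → black, so white, grey, black, white, grey → black → white.
So the next two terms are (sol; H; Sun; black) and (la; F; Sat; white).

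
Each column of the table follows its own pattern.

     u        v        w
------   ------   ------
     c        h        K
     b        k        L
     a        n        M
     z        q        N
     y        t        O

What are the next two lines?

x  w  P; w  z  Q

Column u: letters move back 1 place in the alphabet, wrapping A→Z; c, b, a, z, y → x → w.
For the column v, letters move forward 3 places in the alphabet: h, k, n, q, t → w → z.
Column w — letters move forward 1 place in the alphabet: K, L, M, N, O → P → Q.
Putting the parts together: x  w  P and then w  z  Q.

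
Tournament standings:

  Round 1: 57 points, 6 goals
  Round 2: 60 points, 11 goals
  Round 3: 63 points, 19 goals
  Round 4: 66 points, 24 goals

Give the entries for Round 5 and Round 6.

69 points, 32 goals; 72 points, 37 goals

Points: +3 each step; 57, 60, 63, 66 → 69 → 72.
For the goals, alternating steps +5, +8, +5, +8, …: 6, 11, 19, 24 → 32 → 37.
Putting the parts together: 69 points, 32 goals and then 72 points, 37 goals.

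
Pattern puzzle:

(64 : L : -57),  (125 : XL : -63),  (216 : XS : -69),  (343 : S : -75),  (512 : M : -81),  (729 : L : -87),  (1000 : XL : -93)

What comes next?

(1331 : XS : -99)

For the first slot, perfect cubes: 4³, 5³, 6³, …: 64, 125, 216, 343, 512, 729, 1000 → 1331.
For the size, repeats L → XL → XS → S → M: L, XL, XS, S, M, L, XL → XS.
Third slot — −6 each step: -57, -63, -69, -75, -81, -87, -93 → -99.
Combining the parts gives (1331 : XS : -99).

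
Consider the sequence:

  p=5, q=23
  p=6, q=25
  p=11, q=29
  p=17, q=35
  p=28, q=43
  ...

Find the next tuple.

p=45, q=53

P: each term is the sum of the two before it, so 5, 6, 11, 17, 28 → 45.
For the q, differences are 2, 4, 6, … (increasing by 2 each time): 23, 25, 29, 35, 43 → 53.
So the next tuple is p=45, q=53.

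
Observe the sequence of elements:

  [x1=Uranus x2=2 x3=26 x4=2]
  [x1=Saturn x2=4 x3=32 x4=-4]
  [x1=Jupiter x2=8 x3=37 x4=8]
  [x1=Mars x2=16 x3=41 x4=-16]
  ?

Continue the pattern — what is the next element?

X1: runs backward through the planets Mercury→Neptune, so Uranus, Saturn, Jupiter, Mars → Earth.
X2: ×2 each step, so 2, 4, 8, 16 → 32.
For the x3, differences are 6, 5, 4, … (decreasing by 1 each time): 26, 32, 37, 41 → 44.
X4 goes 2, -4, 8, -16 → 32 (×(-2) each step).
So the next element is [x1=Earth x2=32 x3=44 x4=32].

[x1=Earth x2=32 x3=44 x4=32]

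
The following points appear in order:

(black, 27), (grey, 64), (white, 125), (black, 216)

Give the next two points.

(grey, 343), (white, 512)

Shade: repeats black → grey → white, so black, grey, white, black → grey → white.
Second entry: perfect cubes: 3³, 4³, 5³, …; 27, 64, 125, 216 → 343 → 512.
Putting the parts together: (grey, 343) and then (white, 512).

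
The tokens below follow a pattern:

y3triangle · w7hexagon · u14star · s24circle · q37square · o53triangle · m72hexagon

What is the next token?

Letter — letters move back 2 places in the alphabet: y, w, u, s, q, o, m → k.
Second component: 3, 7, 14, 24, 37, 53, 72 → 94 (differences are 4, 7, 10, … (increasing by 3 each time)).
Shape — repeats triangle → hexagon → star → circle → square: triangle, hexagon, star, circle, square, triangle, hexagon → star.
So the next token is k94star.

k94star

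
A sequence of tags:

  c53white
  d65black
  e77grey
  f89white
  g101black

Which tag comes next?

Letter: c, d, e, f, g → h (letters move forward 1 place in the alphabet).
For the second component, +12 each step: 53, 65, 77, 89, 101 → 113.
Shade: white, black, grey, white, black → grey (repeats white → black → grey).
So the next tag is h113grey.

h113grey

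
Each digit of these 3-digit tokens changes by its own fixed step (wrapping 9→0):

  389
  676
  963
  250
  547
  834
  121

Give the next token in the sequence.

First digit: +3 each step, mod 10, so 3, 6, 9, 2, 5, 8, 1 → 4.
Second digit: 8, 7, 6, 5, 4, 3, 2 → 1 (−1 each step, mod 10).
Third digit: −3 each step, mod 10, so 9, 6, 3, 0, 7, 4, 1 → 8.
So the next token is 418.

418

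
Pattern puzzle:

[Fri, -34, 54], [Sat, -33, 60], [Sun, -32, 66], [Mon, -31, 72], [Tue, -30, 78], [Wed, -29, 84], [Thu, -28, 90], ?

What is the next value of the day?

Day: Fri, Sat, Sun, Mon, Tue, Wed, Thu → Fri (runs through the weekdays Mon→Sun).

Fri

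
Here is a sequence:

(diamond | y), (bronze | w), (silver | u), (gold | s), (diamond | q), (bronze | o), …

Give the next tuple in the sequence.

(silver | m)

For the rank, repeats diamond → bronze → silver → gold: diamond, bronze, silver, gold, diamond, bronze → silver.
Letter: letters move back 2 places in the alphabet, so y, w, u, s, q, o → m.
So the next tuple is (silver | m).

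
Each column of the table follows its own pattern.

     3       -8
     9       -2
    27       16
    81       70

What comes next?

243  232

First component: ×3 each step; 3, 9, 27, 81 → 243.
Second component: always 11 less than the first component; -8, -2, 16, 70 → 232.
Putting it together: 243  232.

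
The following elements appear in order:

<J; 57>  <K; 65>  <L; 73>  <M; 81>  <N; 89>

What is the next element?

<O; 97>

Letter goes J, K, L, M, N → O (letters move forward 1 place in the alphabet).
Second slot: +8 each step, so 57, 65, 73, 81, 89 → 97.
So the next element is <O; 97>.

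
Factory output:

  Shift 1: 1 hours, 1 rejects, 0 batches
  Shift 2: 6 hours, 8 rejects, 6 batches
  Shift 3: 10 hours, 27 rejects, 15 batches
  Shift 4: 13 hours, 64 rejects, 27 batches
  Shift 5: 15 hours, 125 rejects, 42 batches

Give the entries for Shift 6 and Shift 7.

Hours: differences are 5, 4, 3, … (decreasing by 1 each time); 1, 6, 10, 13, 15 → 16 → 16.
Rejects — perfect cubes: 1³, 2³, 3³, …: 1, 8, 27, 64, 125 → 216 → 343.
Batches: 0, 6, 15, 27, 42 → 60 → 81 (differences are 6, 9, 12, … (increasing by 3 each time)).
Putting the parts together: 16 hours, 216 rejects, 60 batches and then 16 hours, 343 rejects, 81 batches.

16 hours, 216 rejects, 60 batches; 16 hours, 343 rejects, 81 batches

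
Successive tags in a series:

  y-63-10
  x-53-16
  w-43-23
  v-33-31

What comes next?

u-23-40

For the letter, letters move back 1 place in the alphabet: y, x, w, v → u.
Second component — −10 each step: 63, 53, 43, 33 → 23.
Third component: differences are 6, 7, 8, … (increasing by 1 each time), so 10, 16, 23, 31 → 40.
Putting it together: u-23-40.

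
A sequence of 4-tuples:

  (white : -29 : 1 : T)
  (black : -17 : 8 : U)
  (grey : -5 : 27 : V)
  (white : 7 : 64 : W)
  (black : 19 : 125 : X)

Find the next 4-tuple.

For the shade, repeats white → black → grey: white, black, grey, white, black → grey.
Second part — +12 each step: -29, -17, -5, 7, 19 → 31.
Third part: 1, 8, 27, 64, 125 → 216 (perfect cubes: 1³, 2³, 3³, …).
Letter goes T, U, V, W, X → Y (letters move forward 1 place in the alphabet).
Combining the parts gives (grey : 31 : 216 : Y).

(grey : 31 : 216 : Y)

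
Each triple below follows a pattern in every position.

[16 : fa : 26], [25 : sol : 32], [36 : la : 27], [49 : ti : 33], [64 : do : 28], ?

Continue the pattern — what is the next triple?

[81 : re : 34]

First entry: 16, 25, 36, 49, 64 → 81 (perfect squares: 4², 5², 6², …).
Note: runs through the solfège scale do→ti; fa, sol, la, ti, do → re.
Third entry: alternating steps +6, −5, +6, −5, …; 26, 32, 27, 33, 28 → 34.
So the next triple is [81 : re : 34].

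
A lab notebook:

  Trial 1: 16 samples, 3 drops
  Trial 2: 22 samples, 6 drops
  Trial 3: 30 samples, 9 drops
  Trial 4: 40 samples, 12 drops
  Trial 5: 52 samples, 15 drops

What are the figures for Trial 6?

66 samples, 18 drops

For the samples, differences are 6, 8, 10, … (increasing by 2 each time): 16, 22, 30, 40, 52 → 66.
Drops — +3 each step: 3, 6, 9, 12, 15 → 18.
Putting it together: 66 samples, 18 drops.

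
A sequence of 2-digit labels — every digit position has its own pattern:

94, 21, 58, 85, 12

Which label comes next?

49

First digit — +3 each step, mod 10: 9, 2, 5, 8, 1 → 4.
For the second digit, −3 each step, mod 10: 4, 1, 8, 5, 2 → 9.
Putting it together: 49.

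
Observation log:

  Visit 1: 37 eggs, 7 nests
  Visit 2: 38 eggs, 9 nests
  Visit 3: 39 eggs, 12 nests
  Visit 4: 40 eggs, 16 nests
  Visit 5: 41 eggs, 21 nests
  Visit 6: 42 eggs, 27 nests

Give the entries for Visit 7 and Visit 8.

Eggs: +1 each step; 37, 38, 39, 40, 41, 42 → 43 → 44.
Nests: differences are 2, 3, 4, … (increasing by 1 each time); 7, 9, 12, 16, 21, 27 → 34 → 42.
So the next two records are 43 eggs, 34 nests and 44 eggs, 42 nests.

43 eggs, 34 nests; 44 eggs, 42 nests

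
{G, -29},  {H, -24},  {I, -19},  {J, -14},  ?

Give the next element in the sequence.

{K, -9}

Letter: G, H, I, J → K (letters move forward 1 place in the alphabet).
Second coordinate: -29, -24, -19, -14 → -9 (+5 each step).
So the next element is {K, -9}.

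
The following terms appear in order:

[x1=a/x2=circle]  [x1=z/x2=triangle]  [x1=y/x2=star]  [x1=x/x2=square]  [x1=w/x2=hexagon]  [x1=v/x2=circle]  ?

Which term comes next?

[x1=u/x2=triangle]

X1 — letters move back 1 place in the alphabet, wrapping A→Z: a, z, y, x, w, v → u.
X2 — repeats circle → triangle → star → square → hexagon: circle, triangle, star, square, hexagon, circle → triangle.
So the next term is [x1=u/x2=triangle].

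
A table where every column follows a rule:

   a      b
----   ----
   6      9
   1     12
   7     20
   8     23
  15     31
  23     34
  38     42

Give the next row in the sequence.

61  45

Column a: each term is the sum of the two before it, so 6, 1, 7, 8, 15, 23, 38 → 61.
For the column b, alternating steps +3, +8, +3, +8, …: 9, 12, 20, 23, 31, 34, 42 → 45.
So the next row is 61  45.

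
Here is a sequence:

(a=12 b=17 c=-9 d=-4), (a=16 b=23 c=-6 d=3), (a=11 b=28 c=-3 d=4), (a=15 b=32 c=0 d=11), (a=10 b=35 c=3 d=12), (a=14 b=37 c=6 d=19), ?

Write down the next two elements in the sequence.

(a=9 b=38 c=9 d=20), (a=13 b=38 c=12 d=27)

A: alternating steps +4, −5, +4, −5, …; 12, 16, 11, 15, 10, 14 → 9 → 13.
B: differences are 6, 5, 4, … (decreasing by 1 each time), so 17, 23, 28, 32, 35, 37 → 38 → 38.
For the c, +3 each step: -9, -6, -3, 0, 3, 6 → 9 → 12.
D: alternating steps +7, +1, +7, +1, …, so -4, 3, 4, 11, 12, 19 → 20 → 27.
Putting the parts together: (a=9 b=38 c=9 d=20) and then (a=13 b=38 c=12 d=27).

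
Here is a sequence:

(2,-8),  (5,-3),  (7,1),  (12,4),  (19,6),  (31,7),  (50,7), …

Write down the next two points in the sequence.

First component goes 2, 5, 7, 12, 19, 31, 50 → 81 → 131 (each term is the sum of the two before it).
Second component: -8, -3, 1, 4, 6, 7, 7 → 6 → 4 (differences are 5, 4, 3, … (decreasing by 1 each time)).
So the next two points are (81,6) and (131,4).

(81,6), (131,4)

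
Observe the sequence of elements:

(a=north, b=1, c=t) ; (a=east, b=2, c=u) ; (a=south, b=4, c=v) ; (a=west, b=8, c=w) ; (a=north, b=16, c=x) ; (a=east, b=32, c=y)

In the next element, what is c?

z

C: letters move forward 1 place in the alphabet; t, u, v, w, x, y → z.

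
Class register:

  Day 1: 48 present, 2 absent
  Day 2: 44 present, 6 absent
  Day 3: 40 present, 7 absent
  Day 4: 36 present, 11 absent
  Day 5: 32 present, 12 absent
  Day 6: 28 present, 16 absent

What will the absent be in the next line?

Absent: 2, 6, 7, 11, 12, 16 → 17 (alternating steps +4, +1, +4, +1, …).

17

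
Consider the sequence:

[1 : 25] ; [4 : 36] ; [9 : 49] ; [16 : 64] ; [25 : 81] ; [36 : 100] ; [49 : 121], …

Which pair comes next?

First slot goes 1, 4, 9, 16, 25, 36, 49 → 64 (perfect squares: 1², 2², 3², …).
Second slot — perfect squares: 5², 6², 7², …: 25, 36, 49, 64, 81, 100, 121 → 144.
Putting it together: [64 : 144].

[64 : 144]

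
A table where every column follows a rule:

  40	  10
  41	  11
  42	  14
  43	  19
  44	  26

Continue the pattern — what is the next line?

45  35

First component: 40, 41, 42, 43, 44 → 45 (+1 each step).
Second component goes 10, 11, 14, 19, 26 → 35 (differences are 1, 3, 5, … (increasing by 2 each time)).
Combining the parts gives 45  35.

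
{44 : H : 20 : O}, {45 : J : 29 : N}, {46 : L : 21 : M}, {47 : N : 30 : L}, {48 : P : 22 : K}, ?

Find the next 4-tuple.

{49 : R : 31 : J}

First part: +1 each step; 44, 45, 46, 47, 48 → 49.
First letter — letters move forward 2 places in the alphabet: H, J, L, N, P → R.
For the third part, alternating steps +9, −8, +9, −8, …: 20, 29, 21, 30, 22 → 31.
Second letter goes O, N, M, L, K → J (letters move back 1 place in the alphabet).
Putting it together: {49 : R : 31 : J}.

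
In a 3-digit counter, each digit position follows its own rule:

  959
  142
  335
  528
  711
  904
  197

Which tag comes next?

380

First digit: +2 each step, mod 10, so 9, 1, 3, 5, 7, 9, 1 → 3.
Second digit: −1 each step, mod 10; 5, 4, 3, 2, 1, 0, 9 → 8.
Third digit goes 9, 2, 5, 8, 1, 4, 7 → 0 (+3 each step, mod 10).
Combining the parts gives 380.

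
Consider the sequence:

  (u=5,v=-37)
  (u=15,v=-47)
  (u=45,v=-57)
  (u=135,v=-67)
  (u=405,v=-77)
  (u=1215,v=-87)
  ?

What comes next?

U — ×3 each step: 5, 15, 45, 135, 405, 1215 → 3645.
V — −10 each step: -37, -47, -57, -67, -77, -87 → -97.
Combining the parts gives (u=3645,v=-97).

(u=3645,v=-97)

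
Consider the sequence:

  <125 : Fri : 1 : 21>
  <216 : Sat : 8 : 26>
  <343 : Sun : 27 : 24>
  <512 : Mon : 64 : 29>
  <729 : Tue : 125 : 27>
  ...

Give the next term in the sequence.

<1000 : Wed : 216 : 32>

For the first coordinate, perfect cubes: 5³, 6³, 7³, …: 125, 216, 343, 512, 729 → 1000.
Day goes Fri, Sat, Sun, Mon, Tue → Wed (runs through the weekdays Mon→Sun).
Third coordinate: perfect cubes: 1³, 2³, 3³, …; 1, 8, 27, 64, 125 → 216.
Fourth coordinate — alternating steps +5, −2, +5, −2, …: 21, 26, 24, 29, 27 → 32.
So the next term is <1000 : Wed : 216 : 32>.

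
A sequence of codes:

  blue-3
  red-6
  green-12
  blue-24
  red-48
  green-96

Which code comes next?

blue-192

Colour — repeats blue → red → green: blue, red, green, blue, red, green → blue.
For the second component, ×2 each step: 3, 6, 12, 24, 48, 96 → 192.
Putting it together: blue-192.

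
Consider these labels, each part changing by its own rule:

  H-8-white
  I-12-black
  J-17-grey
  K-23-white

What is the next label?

L-30-black

Letter goes H, I, J, K → L (letters move forward 1 place in the alphabet).
Second component: 8, 12, 17, 23 → 30 (differences are 4, 5, 6, … (increasing by 1 each time)).
Shade — repeats white → black → grey: white, black, grey, white → black.
So the next label is L-30-black.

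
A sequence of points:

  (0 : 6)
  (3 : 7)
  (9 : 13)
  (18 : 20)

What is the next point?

(30 : 33)

For the first part, differences are 3, 6, 9, … (increasing by 3 each time): 0, 3, 9, 18 → 30.
Second part: 6, 7, 13, 20 → 33 (each term is the sum of the two before it).
Combining the parts gives (30 : 33).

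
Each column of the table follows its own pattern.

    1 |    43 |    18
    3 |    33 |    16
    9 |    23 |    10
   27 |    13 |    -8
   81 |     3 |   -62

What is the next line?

First component goes 1, 3, 9, 27, 81 → 243 (×3 each step).
Second component: −10 each step; 43, 33, 23, 13, 3 → -7.
Third component: together with the first component always sums to 19, so 18, 16, 10, -8, -62 → -224.
Combining the parts gives 243  -7  -224.

243  -7  -224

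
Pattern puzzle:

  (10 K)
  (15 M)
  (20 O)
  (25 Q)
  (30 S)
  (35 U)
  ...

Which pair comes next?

First component — +5 each step: 10, 15, 20, 25, 30, 35 → 40.
Letter goes K, M, O, Q, S, U → W (letters move forward 2 places in the alphabet).
Combining the parts gives (40 W).

(40 W)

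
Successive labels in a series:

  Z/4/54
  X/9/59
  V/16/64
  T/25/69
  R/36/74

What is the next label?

For the letter, letters move back 2 places in the alphabet: Z, X, V, T, R → P.
Second component goes 4, 9, 16, 25, 36 → 49 (perfect squares: 2², 3², 4², …).
Third component goes 54, 59, 64, 69, 74 → 79 (+5 each step).
Putting it together: P/49/79.

P/49/79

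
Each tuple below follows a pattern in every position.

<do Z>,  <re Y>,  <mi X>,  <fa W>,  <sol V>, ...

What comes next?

<la U>

For the note, runs through the solfège scale do→ti: do, re, mi, fa, sol → la.
Letter: letters move back 1 place in the alphabet, so Z, Y, X, W, V → U.
Combining the parts gives <la U>.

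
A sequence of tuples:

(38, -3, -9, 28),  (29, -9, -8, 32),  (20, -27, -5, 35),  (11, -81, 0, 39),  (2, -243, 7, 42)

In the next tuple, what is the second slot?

Second slot: ×3 each step; -3, -9, -27, -81, -243 → -729.

-729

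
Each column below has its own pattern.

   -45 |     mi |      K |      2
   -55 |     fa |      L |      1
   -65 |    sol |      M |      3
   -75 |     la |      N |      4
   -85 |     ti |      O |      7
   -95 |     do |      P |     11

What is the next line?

-105  re  Q  18

First component: −10 each step, so -45, -55, -65, -75, -85, -95 → -105.
Note goes mi, fa, sol, la, ti, do → re (runs through the solfège scale do→ti).
For the letter, letters move forward 1 place in the alphabet: K, L, M, N, O, P → Q.
Fourth component goes 2, 1, 3, 4, 7, 11 → 18 (each term is the sum of the two before it).
Putting it together: -105  re  Q  18.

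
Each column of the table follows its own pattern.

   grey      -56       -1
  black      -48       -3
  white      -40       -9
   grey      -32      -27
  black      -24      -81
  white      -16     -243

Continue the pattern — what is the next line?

Shade — repeats grey → black → white: grey, black, white, grey, black, white → grey.
For the second component, +8 each step: -56, -48, -40, -32, -24, -16 → -8.
Third component: ×3 each step, so -1, -3, -9, -27, -81, -243 → -729.
So the next line is grey  -8  -729.

grey  -8  -729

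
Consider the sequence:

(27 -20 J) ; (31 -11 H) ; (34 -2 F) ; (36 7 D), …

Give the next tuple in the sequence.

First value: differences are 4, 3, 2, … (decreasing by 1 each time); 27, 31, 34, 36 → 37.
Second value: -20, -11, -2, 7 → 16 (+9 each step).
Letter: J, H, F, D → B (letters move back 2 places in the alphabet).
So the next tuple is (37 16 B).

(37 16 B)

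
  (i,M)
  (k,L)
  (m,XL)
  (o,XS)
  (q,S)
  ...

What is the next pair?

Letter: i, k, m, o, q → s (letters move forward 2 places in the alphabet).
Size goes M, L, XL, XS, S → M (runs through clothing sizes XS→XL).
Putting it together: (s,M).

(s,M)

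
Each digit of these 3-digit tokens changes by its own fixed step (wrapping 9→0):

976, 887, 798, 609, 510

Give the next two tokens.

421, 332

First digit: −1 each step, mod 10, so 9, 8, 7, 6, 5 → 4 → 3.
Second digit goes 7, 8, 9, 0, 1 → 2 → 3 (+1 each step, mod 10).
Third digit goes 6, 7, 8, 9, 0 → 1 → 2 (+1 each step, mod 10).
So the next two tokens are 421 and 332.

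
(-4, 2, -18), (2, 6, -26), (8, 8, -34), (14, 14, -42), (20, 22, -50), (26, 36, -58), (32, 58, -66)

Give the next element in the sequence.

First component goes -4, 2, 8, 14, 20, 26, 32 → 38 (+6 each step).
Second component: each term is the sum of the two before it, so 2, 6, 8, 14, 22, 36, 58 → 94.
Third component goes -18, -26, -34, -42, -50, -58, -66 → -74 (−8 each step).
Combining the parts gives (38, 94, -74).

(38, 94, -74)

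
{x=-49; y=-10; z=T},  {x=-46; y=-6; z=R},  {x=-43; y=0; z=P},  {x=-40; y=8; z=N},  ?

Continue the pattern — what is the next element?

X goes -49, -46, -43, -40 → -37 (+3 each step).
Y goes -10, -6, 0, 8 → 18 (differences are 4, 6, 8, … (increasing by 2 each time)).
Z: T, R, P, N → L (letters move back 2 places in the alphabet).
Putting it together: {x=-37; y=18; z=L}.

{x=-37; y=18; z=L}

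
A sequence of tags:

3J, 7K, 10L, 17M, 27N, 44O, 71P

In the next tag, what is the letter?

Letter — letters move forward 1 place in the alphabet: J, K, L, M, N, O, P → Q.

Q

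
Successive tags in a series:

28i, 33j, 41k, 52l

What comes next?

First component: 28, 33, 41, 52 → 66 (differences are 5, 8, 11, … (increasing by 3 each time)).
For the letter, letters move forward 1 place in the alphabet: i, j, k, l → m.
Combining the parts gives 66m.

66m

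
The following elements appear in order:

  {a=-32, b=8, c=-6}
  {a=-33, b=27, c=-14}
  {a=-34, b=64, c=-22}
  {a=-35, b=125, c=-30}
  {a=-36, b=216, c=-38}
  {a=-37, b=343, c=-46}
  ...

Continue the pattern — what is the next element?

A goes -32, -33, -34, -35, -36, -37 → -38 (−1 each step).
B — perfect cubes: 2³, 3³, 4³, …: 8, 27, 64, 125, 216, 343 → 512.
C — −8 each step: -6, -14, -22, -30, -38, -46 → -54.
Combining the parts gives {a=-38, b=512, c=-54}.

{a=-38, b=512, c=-54}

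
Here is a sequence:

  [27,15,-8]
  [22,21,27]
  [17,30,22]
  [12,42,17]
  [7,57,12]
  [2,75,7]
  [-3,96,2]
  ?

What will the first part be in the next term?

-8

First part — −5 each step: 27, 22, 17, 12, 7, 2, -3 → -8.
Second part: differences are 6, 9, 12, … (increasing by 3 each time); 15, 21, 30, 42, 57, 75, 96 → 120.
Third part: -8, 27, 22, 17, 12, 7, 2 → -3 (always the previous value of the first part).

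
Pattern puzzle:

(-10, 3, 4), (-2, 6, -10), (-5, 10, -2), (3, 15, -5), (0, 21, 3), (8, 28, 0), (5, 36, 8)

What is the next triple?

(13, 45, 5)

First component goes -10, -2, -5, 3, 0, 8, 5 → 13 (alternating steps +8, −3, +8, −3, …).
Second component: 3, 6, 10, 15, 21, 28, 36 → 45 (differences are 3, 4, 5, … (increasing by 1 each time)).
For the third component, always the previous value of the first component: 4, -10, -2, -5, 3, 0, 8 → 5.
Combining the parts gives (13, 45, 5).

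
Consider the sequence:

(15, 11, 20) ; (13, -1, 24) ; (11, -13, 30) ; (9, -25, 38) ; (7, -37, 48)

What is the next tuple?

(5, -49, 60)

First slot: −2 each step, so 15, 13, 11, 9, 7 → 5.
Second slot — −12 each step: 11, -1, -13, -25, -37 → -49.
For the third slot, differences are 4, 6, 8, … (increasing by 2 each time): 20, 24, 30, 38, 48 → 60.
So the next tuple is (5, -49, 60).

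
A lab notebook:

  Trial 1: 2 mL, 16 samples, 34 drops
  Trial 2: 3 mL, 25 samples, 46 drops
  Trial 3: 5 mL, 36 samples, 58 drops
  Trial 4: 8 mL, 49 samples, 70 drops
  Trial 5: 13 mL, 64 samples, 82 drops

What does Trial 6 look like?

21 mL, 81 samples, 94 drops

ML: each term is the sum of the two before it, so 2, 3, 5, 8, 13 → 21.
Samples: perfect squares: 4², 5², 6², …; 16, 25, 36, 49, 64 → 81.
Drops goes 34, 46, 58, 70, 82 → 94 (+12 each step).
Putting it together: 21 mL, 81 samples, 94 drops.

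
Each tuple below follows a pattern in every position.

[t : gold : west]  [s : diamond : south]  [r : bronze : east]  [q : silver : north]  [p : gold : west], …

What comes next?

[o : diamond : south]

Letter — letters move back 1 place in the alphabet: t, s, r, q, p → o.
Rank goes gold, diamond, bronze, silver, gold → diamond (repeats gold → diamond → bronze → silver).
Direction — repeats west → south → east → north: west, south, east, north, west → south.
Combining the parts gives [o : diamond : south].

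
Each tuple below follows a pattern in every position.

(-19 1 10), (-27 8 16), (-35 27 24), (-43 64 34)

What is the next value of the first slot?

-51

First slot: −8 each step; -19, -27, -35, -43 → -51.
Second slot goes 1, 8, 27, 64 → 125 (perfect cubes: 1³, 2³, 3³, …).
Third slot goes 10, 16, 24, 34 → 46 (differences are 6, 8, 10, … (increasing by 2 each time)).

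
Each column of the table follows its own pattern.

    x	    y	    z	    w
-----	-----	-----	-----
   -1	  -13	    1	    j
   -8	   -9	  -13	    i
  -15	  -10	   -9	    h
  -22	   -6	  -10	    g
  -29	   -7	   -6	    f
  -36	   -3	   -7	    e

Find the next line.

-43  -4  -3  d

For the column x, −7 each step: -1, -8, -15, -22, -29, -36 → -43.
Column y — alternating steps +4, −1, +4, −1, …: -13, -9, -10, -6, -7, -3 → -4.
For the column z, always the previous value of the column y: 1, -13, -9, -10, -6, -7 → -3.
Column w: j, i, h, g, f, e → d (letters move back 1 place in the alphabet).
So the next line is -43  -4  -3  d.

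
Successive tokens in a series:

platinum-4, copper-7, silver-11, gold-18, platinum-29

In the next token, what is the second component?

Second component: each term is the sum of the two before it; 4, 7, 11, 18, 29 → 47.

47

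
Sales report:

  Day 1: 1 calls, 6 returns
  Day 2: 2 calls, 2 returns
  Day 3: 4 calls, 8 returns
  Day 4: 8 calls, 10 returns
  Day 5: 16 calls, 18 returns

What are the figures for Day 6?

Calls: 1, 2, 4, 8, 16 → 32 (×2 each step).
Returns: each term is the sum of the two before it; 6, 2, 8, 10, 18 → 28.
Putting it together: 32 calls, 28 returns.

32 calls, 28 returns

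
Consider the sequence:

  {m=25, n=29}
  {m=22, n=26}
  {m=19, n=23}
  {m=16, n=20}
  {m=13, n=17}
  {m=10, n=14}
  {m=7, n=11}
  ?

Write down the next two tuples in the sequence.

{m=4, n=8}, {m=1, n=5}

M goes 25, 22, 19, 16, 13, 10, 7 → 4 → 1 (−3 each step).
For the n, always 4 more than the m: 29, 26, 23, 20, 17, 14, 11 → 8 → 5.
Putting the parts together: {m=4, n=8} and then {m=1, n=5}.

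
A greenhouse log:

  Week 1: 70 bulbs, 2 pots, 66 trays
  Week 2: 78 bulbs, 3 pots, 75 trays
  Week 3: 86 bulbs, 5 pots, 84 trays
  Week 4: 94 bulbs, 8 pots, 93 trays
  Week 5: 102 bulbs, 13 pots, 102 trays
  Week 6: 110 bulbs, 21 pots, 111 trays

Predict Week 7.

118 bulbs, 34 pots, 120 trays

Bulbs — +8 each step: 70, 78, 86, 94, 102, 110 → 118.
Pots goes 2, 3, 5, 8, 13, 21 → 34 (each term is the sum of the two before it).
Trays goes 66, 75, 84, 93, 102, 111 → 120 (+9 each step).
Combining the parts gives 118 bulbs, 34 pots, 120 trays.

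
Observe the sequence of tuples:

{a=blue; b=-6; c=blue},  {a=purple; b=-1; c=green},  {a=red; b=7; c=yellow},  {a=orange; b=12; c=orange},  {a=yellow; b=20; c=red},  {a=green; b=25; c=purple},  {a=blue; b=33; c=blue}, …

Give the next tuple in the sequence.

{a=purple; b=38; c=green}

A — repeats blue → purple → red → orange → yellow → green: blue, purple, red, orange, yellow, green, blue → purple.
B: alternating steps +5, +8, +5, +8, …; -6, -1, 7, 12, 20, 25, 33 → 38.
For the c, repeats blue → green → yellow → orange → red → purple: blue, green, yellow, orange, red, purple, blue → green.
So the next tuple is {a=purple; b=38; c=green}.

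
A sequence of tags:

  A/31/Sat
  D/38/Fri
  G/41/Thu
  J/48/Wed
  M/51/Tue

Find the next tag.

P/58/Mon

Letter: letters move forward 3 places in the alphabet; A, D, G, J, M → P.
For the second component, alternating steps +7, +3, +7, +3, …: 31, 38, 41, 48, 51 → 58.
For the day, runs backward through the weekdays Mon→Sun: Sat, Fri, Thu, Wed, Tue → Mon.
Combining the parts gives P/58/Mon.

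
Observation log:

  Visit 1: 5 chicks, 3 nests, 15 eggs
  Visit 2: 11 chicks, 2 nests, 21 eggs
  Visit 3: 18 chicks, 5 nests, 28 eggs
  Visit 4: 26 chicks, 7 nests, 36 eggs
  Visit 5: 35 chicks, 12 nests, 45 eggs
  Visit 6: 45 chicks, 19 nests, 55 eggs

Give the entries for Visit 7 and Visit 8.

56 chicks, 31 nests, 66 eggs; 68 chicks, 50 nests, 78 eggs

Chicks goes 5, 11, 18, 26, 35, 45 → 56 → 68 (differences are 6, 7, 8, … (increasing by 1 each time)).
Nests — each term is the sum of the two before it: 3, 2, 5, 7, 12, 19 → 31 → 50.
Eggs — always 10 more than the chicks: 15, 21, 28, 36, 45, 55 → 66 → 78.
Putting the parts together: 56 chicks, 31 nests, 66 eggs and then 68 chicks, 50 nests, 78 eggs.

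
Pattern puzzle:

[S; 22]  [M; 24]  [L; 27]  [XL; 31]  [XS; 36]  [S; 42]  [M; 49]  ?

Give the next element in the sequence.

Size: repeats S → M → L → XL → XS, so S, M, L, XL, XS, S, M → L.
Second part: differences are 2, 3, 4, … (increasing by 1 each time), so 22, 24, 27, 31, 36, 42, 49 → 57.
Combining the parts gives [L; 57].

[L; 57]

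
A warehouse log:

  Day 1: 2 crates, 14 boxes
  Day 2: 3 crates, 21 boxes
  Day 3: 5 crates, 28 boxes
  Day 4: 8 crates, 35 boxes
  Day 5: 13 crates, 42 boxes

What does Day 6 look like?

21 crates, 49 boxes

Crates goes 2, 3, 5, 8, 13 → 21 (each term is the sum of the two before it).
Boxes: +7 each step, so 14, 21, 28, 35, 42 → 49.
Combining the parts gives 21 crates, 49 boxes.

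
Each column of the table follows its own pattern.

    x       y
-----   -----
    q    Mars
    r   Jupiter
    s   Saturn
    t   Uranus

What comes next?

Column x: letters move forward 1 place in the alphabet; q, r, s, t → u.
Column y: Mars, Jupiter, Saturn, Uranus → Neptune (runs through the planets Mercury→Neptune).
So the next row is u  Neptune.

u  Neptune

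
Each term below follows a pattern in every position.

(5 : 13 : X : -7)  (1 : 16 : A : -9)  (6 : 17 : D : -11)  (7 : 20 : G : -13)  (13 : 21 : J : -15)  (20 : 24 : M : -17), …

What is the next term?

(33 : 25 : P : -19)

First component — each term is the sum of the two before it: 5, 1, 6, 7, 13, 20 → 33.
For the second component, alternating steps +3, +1, +3, +1, …: 13, 16, 17, 20, 21, 24 → 25.
Letter: X, A, D, G, J, M → P (letters move forward 3 places in the alphabet, wrapping Z→A).
Fourth component: −2 each step; -7, -9, -11, -13, -15, -17 → -19.
Putting it together: (33 : 25 : P : -19).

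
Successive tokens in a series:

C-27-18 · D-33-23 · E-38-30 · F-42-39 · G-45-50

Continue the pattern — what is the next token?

H-47-63

Letter: letters move forward 1 place in the alphabet, so C, D, E, F, G → H.
Second component — differences are 6, 5, 4, … (decreasing by 1 each time): 27, 33, 38, 42, 45 → 47.
Third component goes 18, 23, 30, 39, 50 → 63 (differences are 5, 7, 9, … (increasing by 2 each time)).
Putting it together: H-47-63.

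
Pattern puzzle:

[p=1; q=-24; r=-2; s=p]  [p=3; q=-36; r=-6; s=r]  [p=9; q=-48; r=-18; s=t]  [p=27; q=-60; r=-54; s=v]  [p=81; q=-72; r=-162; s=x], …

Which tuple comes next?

P: ×3 each step, so 1, 3, 9, 27, 81 → 243.
Q: -24, -36, -48, -60, -72 → -84 (−12 each step).
For the r, ×3 each step: -2, -6, -18, -54, -162 → -486.
S: p, r, t, v, x → z (letters move forward 2 places in the alphabet).
So the next tuple is [p=243; q=-84; r=-486; s=z].

[p=243; q=-84; r=-486; s=z]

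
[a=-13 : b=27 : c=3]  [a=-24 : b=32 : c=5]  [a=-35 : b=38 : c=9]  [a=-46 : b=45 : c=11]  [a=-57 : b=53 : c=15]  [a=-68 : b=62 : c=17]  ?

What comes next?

[a=-79 : b=72 : c=21]

A — −11 each step: -13, -24, -35, -46, -57, -68 → -79.
For the b, differences are 5, 6, 7, … (increasing by 1 each time): 27, 32, 38, 45, 53, 62 → 72.
C goes 3, 5, 9, 11, 15, 17 → 21 (alternating steps +2, +4, +2, +4, …).
Combining the parts gives [a=-79 : b=72 : c=21].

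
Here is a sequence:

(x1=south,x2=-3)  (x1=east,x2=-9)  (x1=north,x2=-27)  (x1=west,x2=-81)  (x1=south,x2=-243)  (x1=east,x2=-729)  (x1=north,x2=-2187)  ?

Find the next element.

For the x1, repeats south → east → north → west: south, east, north, west, south, east, north → west.
X2: -3, -9, -27, -81, -243, -729, -2187 → -6561 (×3 each step).
Combining the parts gives (x1=west,x2=-6561).

(x1=west,x2=-6561)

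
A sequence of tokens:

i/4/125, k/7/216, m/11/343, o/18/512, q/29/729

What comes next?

For the letter, letters move forward 2 places in the alphabet: i, k, m, o, q → s.
Second component: each term is the sum of the two before it; 4, 7, 11, 18, 29 → 47.
Third component goes 125, 216, 343, 512, 729 → 1000 (perfect cubes: 5³, 6³, 7³, …).
So the next token is s/47/1000.

s/47/1000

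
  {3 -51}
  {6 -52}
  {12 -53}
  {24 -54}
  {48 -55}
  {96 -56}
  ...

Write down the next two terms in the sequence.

First component — ×2 each step: 3, 6, 12, 24, 48, 96 → 192 → 384.
Second component goes -51, -52, -53, -54, -55, -56 → -57 → -58 (−1 each step).
So the next two terms are {192 -57} and {384 -58}.

{192 -57}, {384 -58}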